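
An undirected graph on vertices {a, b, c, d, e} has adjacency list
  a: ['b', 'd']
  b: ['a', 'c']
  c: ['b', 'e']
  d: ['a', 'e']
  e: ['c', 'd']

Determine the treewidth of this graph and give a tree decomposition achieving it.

Treewidth 2.
Bags: B1 = {b, c, e}  B2 = {b, d, e}  B3 = {a, b, d}
Tree: B1–B2, B2–B3

Every bag has size at most 3, so the width is 3 − 1 = 2 and tw(G) ≤ 2. The edges b–c–e–d–a–b form a cycle, so G is not a tree and its treewidth is at least 2. Therefore the treewidth is 2.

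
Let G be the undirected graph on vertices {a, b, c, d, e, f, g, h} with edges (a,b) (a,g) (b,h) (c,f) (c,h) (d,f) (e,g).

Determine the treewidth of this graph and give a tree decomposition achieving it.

The largest bag has 2 vertices, giving width 1; this decomposition certifies tw(G) ≤ 1. Since G has at least one edge (e.g. e–g), it is not an edgeless graph, so tw(G) ≥ 1. Therefore the treewidth is 1.

Treewidth 1.
One such decomposition:
Bags: B1 = {e, g}  B2 = {a, g}  B3 = {a, b}  B4 = {b, h}  B5 = {c, h}  B6 = {c, f}  B7 = {d, f}
Tree: B1–B2, B2–B3, B3–B4, B4–B5, B5–B6, B6–B7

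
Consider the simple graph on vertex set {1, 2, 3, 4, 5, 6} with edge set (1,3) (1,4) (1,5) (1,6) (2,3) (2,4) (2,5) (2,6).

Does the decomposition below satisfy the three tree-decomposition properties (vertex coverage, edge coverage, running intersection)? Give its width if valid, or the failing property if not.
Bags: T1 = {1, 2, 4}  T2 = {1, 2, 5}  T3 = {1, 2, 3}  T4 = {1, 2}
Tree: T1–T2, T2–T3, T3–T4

No — vertex 6 appears in no bag.

A tree decomposition must satisfy three properties: every vertex lies in some bag; for every edge, both endpoints lie together in some bag; and for every vertex, the bags containing it form a connected subtree. Here vertex 6 appears in no bag, so the decomposition is invalid.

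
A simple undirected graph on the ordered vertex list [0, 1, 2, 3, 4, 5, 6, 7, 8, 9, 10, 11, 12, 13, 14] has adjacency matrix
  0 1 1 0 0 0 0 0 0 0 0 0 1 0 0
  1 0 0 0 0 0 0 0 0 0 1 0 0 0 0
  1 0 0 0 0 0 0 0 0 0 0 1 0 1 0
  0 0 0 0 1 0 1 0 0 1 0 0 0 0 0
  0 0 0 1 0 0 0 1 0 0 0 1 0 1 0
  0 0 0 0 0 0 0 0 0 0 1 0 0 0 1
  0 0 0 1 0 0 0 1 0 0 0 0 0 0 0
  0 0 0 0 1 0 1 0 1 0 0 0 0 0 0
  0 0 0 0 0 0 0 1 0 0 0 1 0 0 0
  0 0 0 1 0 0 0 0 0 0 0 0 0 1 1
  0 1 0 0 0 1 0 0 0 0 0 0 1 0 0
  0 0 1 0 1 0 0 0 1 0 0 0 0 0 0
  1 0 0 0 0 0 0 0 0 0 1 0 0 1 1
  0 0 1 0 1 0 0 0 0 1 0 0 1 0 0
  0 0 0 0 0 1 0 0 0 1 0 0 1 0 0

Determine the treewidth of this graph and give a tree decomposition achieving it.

Treewidth 3.
Bags: B1 = {0, 1, 5, 10}  B2 = {0, 5, 10, 12}  B3 = {0, 5, 12, 14}  B4 = {0, 2, 12, 14}  B5 = {2, 12, 13, 14}  B6 = {2, 9, 13, 14}  B7 = {2, 9, 11, 13}  B8 = {4, 9, 11, 13}  B9 = {3, 4, 9, 11}  B10 = {3, 4, 8, 11}  B11 = {3, 4, 7, 8}  B12 = {3, 6, 7, 8}
Tree: B1–B2, B2–B3, B3–B4, B4–B5, B5–B6, B6–B7, B7–B8, B8–B9, B9–B10, B10–B11, B11–B12

The largest bag has 4 vertices, giving width 3; this decomposition certifies tw(G) ≤ 3. For the lower bound: the 4 vertex sets {1,5,10}, {0}, {12}, {2,9,13,14} are disjoint, each induces a connected subgraph, and every pair is joined by at least one edge of G. Contracting each set to a single vertex therefore yields K_{4} as a minor, and since treewidth is minor-monotone, tw(G) ≥ tw(K_{4}) = 3. Hence tw(G) = 3 exactly.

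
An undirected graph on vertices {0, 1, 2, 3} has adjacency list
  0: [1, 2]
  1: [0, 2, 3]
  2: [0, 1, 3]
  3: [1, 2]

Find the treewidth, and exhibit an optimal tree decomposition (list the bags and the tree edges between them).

Each bag holds 3 vertices, so the decomposition has width 2, which upper-bounds the treewidth. For the lower bound, the 3 vertices {0, 1, 2} are pairwise adjacent, and any tree decomposition puts a clique entirely inside one bag — forcing width ≥ 2. Therefore the treewidth is 2.

Treewidth 2.
One optimal decomposition is:
Bags: B1 = {1, 2, 3}  B2 = {0, 1, 2}
Tree: B1–B2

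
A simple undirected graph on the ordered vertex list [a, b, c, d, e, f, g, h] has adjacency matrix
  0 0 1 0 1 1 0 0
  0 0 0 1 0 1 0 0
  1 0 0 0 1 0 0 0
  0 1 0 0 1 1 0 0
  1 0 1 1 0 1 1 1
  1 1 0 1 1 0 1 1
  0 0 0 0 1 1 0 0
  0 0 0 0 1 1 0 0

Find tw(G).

A width-2 tree decomposition is:
Bags: B1 = {a, e, f}  B2 = {d, e, f}  B3 = {b, d, f}  B4 = {e, f, g}  B5 = {a, c, e}  B6 = {e, f, h}
Tree: B1–B2, B2–B3, B1–B4, B1–B5, B1–B6
Every bag has size at most 3, so the width is 3 − 1 = 2 and tw(G) ≤ 2. For the lower bound, the 3 vertices {a, c, e} are pairwise adjacent, and any tree decomposition puts a clique entirely inside one bag — forcing width ≥ 2. Combining the bounds, tw(G) = 2.

2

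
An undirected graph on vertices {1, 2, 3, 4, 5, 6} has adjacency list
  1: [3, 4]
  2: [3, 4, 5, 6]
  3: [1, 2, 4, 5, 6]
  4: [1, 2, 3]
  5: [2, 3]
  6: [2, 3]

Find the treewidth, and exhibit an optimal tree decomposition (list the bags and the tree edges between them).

Treewidth 2.
Bags: B1 = {2, 3, 5}  B2 = {2, 3, 6}  B3 = {2, 3, 4}  B4 = {1, 3, 4}
Tree: B1–B2, B1–B3, B3–B4

Every bag has size at most 3, so the width is 3 − 1 = 2 and tw(G) ≤ 2. On the other hand G contains the 3-clique {1, 3, 4}. A clique must lie in a single bag of any decomposition, so no decomposition can have width below 2. Therefore the treewidth is 2.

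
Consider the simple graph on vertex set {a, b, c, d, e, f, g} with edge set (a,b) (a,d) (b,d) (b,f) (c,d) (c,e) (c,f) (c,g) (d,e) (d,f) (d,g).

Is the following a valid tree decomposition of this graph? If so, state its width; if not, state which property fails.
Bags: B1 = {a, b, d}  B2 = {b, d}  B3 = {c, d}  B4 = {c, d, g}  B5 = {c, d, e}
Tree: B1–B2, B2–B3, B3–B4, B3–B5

No — vertex f appears in no bag.

A tree decomposition must satisfy three properties: every vertex lies in some bag; for every edge, both endpoints lie together in some bag; and for every vertex, the bags containing it form a connected subtree. Here vertex f appears in no bag, so the decomposition is invalid.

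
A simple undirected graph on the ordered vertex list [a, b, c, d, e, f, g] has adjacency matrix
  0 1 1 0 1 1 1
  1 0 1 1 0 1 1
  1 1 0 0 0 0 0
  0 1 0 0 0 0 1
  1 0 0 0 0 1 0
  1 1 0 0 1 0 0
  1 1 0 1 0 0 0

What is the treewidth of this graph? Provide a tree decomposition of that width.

Treewidth 2.
Bags: B1 = {a, b, f}  B2 = {a, b, g}  B3 = {a, e, f}  B4 = {a, b, c}  B5 = {b, d, g}
Tree: B1–B2, B1–B3, B2–B4, B2–B5

Every bag has size at most 3, so the width is 3 − 1 = 2 and tw(G) ≤ 2. On the other hand G contains the 3-clique {b, d, g}. A clique must lie in a single bag of any decomposition, so no decomposition can have width below 2. Therefore the treewidth is 2.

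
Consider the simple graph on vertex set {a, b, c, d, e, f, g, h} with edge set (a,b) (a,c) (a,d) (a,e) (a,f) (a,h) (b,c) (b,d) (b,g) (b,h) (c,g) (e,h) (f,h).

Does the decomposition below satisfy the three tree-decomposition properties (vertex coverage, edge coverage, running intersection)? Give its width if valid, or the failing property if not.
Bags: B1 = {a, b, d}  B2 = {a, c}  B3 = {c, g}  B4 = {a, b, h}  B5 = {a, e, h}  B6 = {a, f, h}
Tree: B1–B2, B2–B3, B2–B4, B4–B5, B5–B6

A tree decomposition must satisfy three properties: every vertex lies in some bag; for every edge, both endpoints lie together in some bag; and for every vertex, the bags containing it form a connected subtree. Here edge (b,c) lies in no bag, so the decomposition is invalid.

No — edge (b,c) lies in no bag.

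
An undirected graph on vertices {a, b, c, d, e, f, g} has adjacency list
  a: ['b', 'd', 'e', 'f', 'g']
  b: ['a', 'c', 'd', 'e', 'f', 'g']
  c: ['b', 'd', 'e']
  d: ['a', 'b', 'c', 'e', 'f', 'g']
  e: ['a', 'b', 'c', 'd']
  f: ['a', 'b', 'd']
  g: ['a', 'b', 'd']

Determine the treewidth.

A width-3 tree decomposition is:
Bags: B1 = {a, b, d, e}  B2 = {a, b, d, g}  B3 = {b, c, d, e}  B4 = {a, b, d, f}
Tree: B1–B2, B1–B3, B2–B4
Every bag has size at most 4, so the width is 4 − 1 = 3 and tw(G) ≤ 3. Conversely, {b, c, d, e} is a clique of size 4, and the vertices of any clique must share a bag in every tree decomposition; so some bag has ≥ 4 vertices and tw(G) ≥ 3. Therefore the treewidth is 3.

3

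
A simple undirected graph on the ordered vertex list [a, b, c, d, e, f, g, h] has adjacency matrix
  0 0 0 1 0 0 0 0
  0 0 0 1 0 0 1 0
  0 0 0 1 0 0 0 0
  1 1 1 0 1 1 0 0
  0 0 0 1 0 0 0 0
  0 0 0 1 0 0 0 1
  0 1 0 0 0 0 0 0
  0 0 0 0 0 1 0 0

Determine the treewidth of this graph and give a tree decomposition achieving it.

The largest bag has 2 vertices, giving width 1; this decomposition certifies tw(G) ≤ 1. Since G has at least one edge (e.g. d–e), it is not an edgeless graph, so tw(G) ≥ 1. Therefore the treewidth is 1.

Treewidth 1.
One such decomposition:
Bags: B1 = {d, e}  B2 = {b, d}  B3 = {b, g}  B4 = {d, f}  B5 = {c, d}  B6 = {a, d}  B7 = {f, h}
Tree: B1–B2, B2–B3, B1–B4, B4–B5, B5–B6, B4–B7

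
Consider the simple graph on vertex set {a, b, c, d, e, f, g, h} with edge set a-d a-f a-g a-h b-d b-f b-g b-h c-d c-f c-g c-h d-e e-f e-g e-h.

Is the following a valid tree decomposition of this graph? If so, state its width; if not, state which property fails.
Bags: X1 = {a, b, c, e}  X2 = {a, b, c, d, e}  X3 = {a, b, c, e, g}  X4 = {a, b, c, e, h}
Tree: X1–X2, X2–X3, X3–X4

No — vertex f appears in no bag.

A tree decomposition must satisfy three properties: every vertex lies in some bag; for every edge, both endpoints lie together in some bag; and for every vertex, the bags containing it form a connected subtree. Here vertex f appears in no bag, so the decomposition is invalid.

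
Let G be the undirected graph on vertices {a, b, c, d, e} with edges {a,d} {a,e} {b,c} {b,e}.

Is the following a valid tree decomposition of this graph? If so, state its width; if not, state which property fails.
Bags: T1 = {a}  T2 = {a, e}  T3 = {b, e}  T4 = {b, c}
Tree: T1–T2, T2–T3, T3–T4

No — vertex d appears in no bag.

A tree decomposition must satisfy three properties: every vertex lies in some bag; for every edge, both endpoints lie together in some bag; and for every vertex, the bags containing it form a connected subtree. Here vertex d appears in no bag, so the decomposition is invalid.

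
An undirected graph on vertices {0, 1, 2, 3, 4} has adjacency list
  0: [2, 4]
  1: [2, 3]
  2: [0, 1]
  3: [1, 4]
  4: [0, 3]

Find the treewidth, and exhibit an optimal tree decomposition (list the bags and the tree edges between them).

Each bag holds 3 vertices, so the decomposition has width 2, which upper-bounds the treewidth. Since 3–1–2–0–4–3 is a cycle in G, G is not acyclic. Forests are exactly the graphs of treewidth ≤ 1, so tw(G) ≥ 2. Hence tw(G) = 2 exactly.

Treewidth 2.
Bags: B1 = {1, 2, 3}  B2 = {0, 2, 3}  B3 = {0, 3, 4}
Tree: B1–B2, B2–B3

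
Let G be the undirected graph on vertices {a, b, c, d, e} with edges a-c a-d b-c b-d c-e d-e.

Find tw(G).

2

A width-2 tree decomposition is:
Bags: B1 = {a, c, d}  B2 = {b, c, d}  B3 = {c, d, e}
Tree: B1–B2, B2–B3
The largest bag has 3 vertices, giving width 2; this decomposition certifies tw(G) ≤ 2. The edges a–d–b–c–a form a cycle, so G is not a tree and its treewidth is at least 2. The upper and lower bounds meet at 2, so that is the treewidth.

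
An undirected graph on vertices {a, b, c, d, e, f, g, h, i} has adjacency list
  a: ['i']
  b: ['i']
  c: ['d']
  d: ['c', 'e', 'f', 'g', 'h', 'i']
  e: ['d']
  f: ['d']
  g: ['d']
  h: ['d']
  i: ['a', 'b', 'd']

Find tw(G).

1

A width-1 tree decomposition is:
Bags: B1 = {d, f}  B2 = {d, h}  B3 = {d, i}  B4 = {d, g}  B5 = {d, e}  B6 = {a, i}  B7 = {c, d}  B8 = {b, i}
Tree: B1–B2, B1–B3, B3–B4, B2–B5, B3–B6, B3–B7, B6–B8
Each bag holds 2 vertices, so the decomposition has width 1, which upper-bounds the treewidth. Since G has at least one edge (e.g. f–d), it is not an edgeless graph, so tw(G) ≥ 1. Combining the bounds, tw(G) = 1.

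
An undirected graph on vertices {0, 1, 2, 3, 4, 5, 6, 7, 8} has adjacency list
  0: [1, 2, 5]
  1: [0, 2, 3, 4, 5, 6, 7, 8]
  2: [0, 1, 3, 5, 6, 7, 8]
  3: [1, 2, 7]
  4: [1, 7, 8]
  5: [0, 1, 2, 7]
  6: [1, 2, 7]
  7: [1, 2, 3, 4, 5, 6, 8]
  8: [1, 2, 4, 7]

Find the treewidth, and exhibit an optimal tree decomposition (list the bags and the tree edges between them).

Every bag has size at most 4, so the width is 4 − 1 = 3 and tw(G) ≤ 3. For the lower bound, the 4 vertices {0, 1, 2, 5} are pairwise adjacent, and any tree decomposition puts a clique entirely inside one bag — forcing width ≥ 3. Hence tw(G) = 3 exactly.

Treewidth 3.
One optimal decomposition is:
Bags: B1 = {1, 2, 5, 7}  B2 = {1, 2, 6, 7}  B3 = {0, 1, 2, 5}  B4 = {1, 2, 7, 8}  B5 = {1, 4, 7, 8}  B6 = {1, 2, 3, 7}
Tree: B1–B2, B1–B3, B1–B4, B4–B5, B4–B6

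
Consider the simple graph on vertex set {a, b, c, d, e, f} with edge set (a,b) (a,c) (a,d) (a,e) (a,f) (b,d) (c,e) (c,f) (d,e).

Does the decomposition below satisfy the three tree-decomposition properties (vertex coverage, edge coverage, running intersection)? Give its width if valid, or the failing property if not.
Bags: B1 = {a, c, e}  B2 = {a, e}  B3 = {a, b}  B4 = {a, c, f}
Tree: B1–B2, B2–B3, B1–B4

No — vertex d appears in no bag.

A tree decomposition must satisfy three properties: every vertex lies in some bag; for every edge, both endpoints lie together in some bag; and for every vertex, the bags containing it form a connected subtree. Here vertex d appears in no bag, so the decomposition is invalid.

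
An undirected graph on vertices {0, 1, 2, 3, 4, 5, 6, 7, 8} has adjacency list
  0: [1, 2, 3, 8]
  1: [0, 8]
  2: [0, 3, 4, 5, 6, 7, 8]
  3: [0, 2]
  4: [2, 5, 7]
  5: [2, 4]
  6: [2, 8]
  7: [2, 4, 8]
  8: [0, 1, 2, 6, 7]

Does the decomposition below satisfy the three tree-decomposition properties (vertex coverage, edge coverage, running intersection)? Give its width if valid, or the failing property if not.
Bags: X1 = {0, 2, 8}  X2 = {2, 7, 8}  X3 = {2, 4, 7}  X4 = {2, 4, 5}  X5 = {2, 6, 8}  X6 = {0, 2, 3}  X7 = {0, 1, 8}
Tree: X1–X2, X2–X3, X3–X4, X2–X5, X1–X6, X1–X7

Yes; width 2.

Vertex coverage: the bags together contain {0, 1, 2, 3, 4, 5, 6, 7, 8}, the full vertex set. Edge coverage: each edge of G has both endpoints in at least one bag. Running intersection: for every vertex, the bags containing it form a connected subtree. All three properties hold, so this is a valid tree decomposition of width max|bag| − 1 = 2, and hence tw(G) ≤ 2.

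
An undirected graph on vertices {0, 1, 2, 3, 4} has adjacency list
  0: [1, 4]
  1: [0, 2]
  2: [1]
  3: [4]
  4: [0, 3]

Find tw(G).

1

A width-1 tree decomposition is:
Bags: B1 = {1, 2}  B2 = {0, 1}  B3 = {0, 4}  B4 = {3, 4}
Tree: B1–B2, B2–B3, B3–B4
Every bag has size at most 2, so the width is 2 − 1 = 1 and tw(G) ≤ 1. Any graph with an edge has treewidth ≥ 1, and G has the edge 2–1. Hence tw(G) = 1 exactly.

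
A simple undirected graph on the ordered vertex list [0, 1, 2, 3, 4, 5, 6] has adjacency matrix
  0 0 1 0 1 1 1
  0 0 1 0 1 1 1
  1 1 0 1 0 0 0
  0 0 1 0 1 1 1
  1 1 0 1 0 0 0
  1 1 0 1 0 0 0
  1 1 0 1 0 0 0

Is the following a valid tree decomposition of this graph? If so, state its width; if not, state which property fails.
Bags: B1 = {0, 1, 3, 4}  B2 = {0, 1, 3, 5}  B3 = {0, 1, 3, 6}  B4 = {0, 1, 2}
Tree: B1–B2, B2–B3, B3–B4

No — edge (3,2) lies in no bag.

A tree decomposition must satisfy three properties: every vertex lies in some bag; for every edge, both endpoints lie together in some bag; and for every vertex, the bags containing it form a connected subtree. Here edge (3,2) lies in no bag, so the decomposition is invalid.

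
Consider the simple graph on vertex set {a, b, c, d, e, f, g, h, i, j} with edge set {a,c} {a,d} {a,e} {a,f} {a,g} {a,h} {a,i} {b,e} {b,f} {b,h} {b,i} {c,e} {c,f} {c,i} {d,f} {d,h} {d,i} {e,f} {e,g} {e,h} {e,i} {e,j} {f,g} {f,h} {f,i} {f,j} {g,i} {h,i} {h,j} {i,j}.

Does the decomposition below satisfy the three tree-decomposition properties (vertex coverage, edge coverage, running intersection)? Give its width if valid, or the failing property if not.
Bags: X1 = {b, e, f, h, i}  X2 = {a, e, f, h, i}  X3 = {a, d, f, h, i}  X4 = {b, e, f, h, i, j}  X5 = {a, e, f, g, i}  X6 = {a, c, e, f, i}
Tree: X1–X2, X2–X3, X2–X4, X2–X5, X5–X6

No — bags containing vertex b are not connected in the tree.

A tree decomposition must satisfy three properties: every vertex lies in some bag; for every edge, both endpoints lie together in some bag; and for every vertex, the bags containing it form a connected subtree. Here bags containing vertex b are not connected in the tree, so the decomposition is invalid.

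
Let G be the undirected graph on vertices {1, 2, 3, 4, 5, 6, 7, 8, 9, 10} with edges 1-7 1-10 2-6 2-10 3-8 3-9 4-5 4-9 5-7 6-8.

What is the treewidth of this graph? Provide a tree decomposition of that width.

Treewidth 2.
One such decomposition:
Bags: B1 = {2, 6, 10}  B2 = {6, 8, 10}  B3 = {3, 8, 10}  B4 = {3, 9, 10}  B5 = {4, 9, 10}  B6 = {4, 5, 10}  B7 = {5, 7, 10}  B8 = {1, 7, 10}
Tree: B1–B2, B2–B3, B3–B4, B4–B5, B5–B6, B6–B7, B7–B8

Every bag has size at most 3, so the width is 3 − 1 = 2 and tw(G) ≤ 2. Since 10–2–6–8–3–9–4–5–7–1–10 is a cycle in G, G is not acyclic. Forests are exactly the graphs of treewidth ≤ 1, so tw(G) ≥ 2. Combining the bounds, tw(G) = 2.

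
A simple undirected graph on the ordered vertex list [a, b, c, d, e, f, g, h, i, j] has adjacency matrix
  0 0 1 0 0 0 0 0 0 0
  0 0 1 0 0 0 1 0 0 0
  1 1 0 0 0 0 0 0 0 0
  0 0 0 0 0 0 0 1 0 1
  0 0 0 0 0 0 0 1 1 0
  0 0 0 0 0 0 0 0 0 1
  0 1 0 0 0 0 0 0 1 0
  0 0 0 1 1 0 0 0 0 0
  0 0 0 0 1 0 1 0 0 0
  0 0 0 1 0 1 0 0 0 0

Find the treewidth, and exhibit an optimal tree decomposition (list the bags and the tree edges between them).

The largest bag has 2 vertices, giving width 1; this decomposition certifies tw(G) ≤ 1. Any graph with an edge has treewidth ≥ 1, and G has the edge f–j. Hence tw(G) = 1 exactly.

Treewidth 1.
One such decomposition:
Bags: B1 = {f, j}  B2 = {d, j}  B3 = {d, h}  B4 = {e, h}  B5 = {e, i}  B6 = {g, i}  B7 = {b, g}  B8 = {b, c}  B9 = {a, c}
Tree: B1–B2, B2–B3, B3–B4, B4–B5, B5–B6, B6–B7, B7–B8, B8–B9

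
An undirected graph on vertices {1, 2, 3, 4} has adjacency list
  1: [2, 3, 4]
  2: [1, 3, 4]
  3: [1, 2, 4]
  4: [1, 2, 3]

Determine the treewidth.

A width-3 tree decomposition is:
Bags: B1 = {1, 2, 3, 4}
Tree: (single bag)
With just one bag of size 4, the width is 4 − 1 = 3, so tw(G) ≤ 3. For the lower bound, the 4 vertices {1, 2, 3, 4} are pairwise adjacent, and any tree decomposition puts a clique entirely inside one bag — forcing width ≥ 3. Hence tw(G) = 3 exactly.

3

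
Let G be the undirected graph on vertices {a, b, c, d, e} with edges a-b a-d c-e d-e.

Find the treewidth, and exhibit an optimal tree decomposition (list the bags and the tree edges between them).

Treewidth 1.
One optimal decomposition is:
Bags: B1 = {d, e}  B2 = {a, d}  B3 = {c, e}  B4 = {a, b}
Tree: B1–B2, B1–B3, B2–B4

Each bag holds 2 vertices, so the decomposition has width 1, which upper-bounds the treewidth. Any graph with an edge has treewidth ≥ 1, and G has the edge d–e. Combining the bounds, tw(G) = 1.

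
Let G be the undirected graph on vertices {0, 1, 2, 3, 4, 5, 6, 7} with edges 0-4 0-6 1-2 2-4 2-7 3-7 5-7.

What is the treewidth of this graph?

A width-1 tree decomposition is:
Bags: B1 = {2, 7}  B2 = {2, 4}  B3 = {5, 7}  B4 = {0, 4}  B5 = {0, 6}  B6 = {3, 7}  B7 = {1, 2}
Tree: B1–B2, B1–B3, B2–B4, B4–B5, B1–B6, B1–B7
Every bag has size at most 2, so the width is 2 − 1 = 1 and tw(G) ≤ 1. Since G has at least one edge (e.g. 7–2), it is not an edgeless graph, so tw(G) ≥ 1. Combining the bounds, tw(G) = 1.

1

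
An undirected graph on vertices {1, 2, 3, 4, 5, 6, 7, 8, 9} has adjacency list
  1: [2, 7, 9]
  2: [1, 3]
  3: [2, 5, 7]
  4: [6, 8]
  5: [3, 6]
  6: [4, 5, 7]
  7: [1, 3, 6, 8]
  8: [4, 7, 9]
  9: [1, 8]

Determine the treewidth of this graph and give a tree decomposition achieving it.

Treewidth 3.
One such decomposition:
Bags: B1 = {1, 2, 8, 9}  B2 = {1, 2, 7, 8}  B3 = {2, 3, 7, 8}  B4 = {3, 4, 7, 8}  B5 = {3, 4, 6, 7}  B6 = {3, 4, 5, 6}
Tree: B1–B2, B2–B3, B3–B4, B4–B5, B5–B6

Each bag holds 4 vertices, so the decomposition has width 3, which upper-bounds the treewidth. For the lower bound: the 4 vertex sets {1,2,9}, {8}, {7}, {3,4,5,6} are disjoint, each induces a connected subgraph, and every pair is joined by at least one edge of G. Contracting each set to a single vertex therefore yields K_{4} as a minor, and since treewidth is minor-monotone, tw(G) ≥ tw(K_{4}) = 3. The upper and lower bounds meet at 3, so that is the treewidth.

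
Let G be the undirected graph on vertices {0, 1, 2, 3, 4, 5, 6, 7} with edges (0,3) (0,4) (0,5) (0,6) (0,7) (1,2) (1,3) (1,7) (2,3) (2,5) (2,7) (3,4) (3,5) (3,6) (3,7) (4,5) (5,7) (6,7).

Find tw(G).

3

A width-3 tree decomposition is:
Bags: B1 = {2, 3, 5, 7}  B2 = {1, 2, 3, 7}  B3 = {0, 3, 5, 7}  B4 = {0, 3, 4, 5}  B5 = {0, 3, 6, 7}
Tree: B1–B2, B1–B3, B3–B4, B3–B5
The largest bag has 4 vertices, giving width 3; this decomposition certifies tw(G) ≤ 3. For the lower bound, the 4 vertices {0, 3, 4, 5} are pairwise adjacent, and any tree decomposition puts a clique entirely inside one bag — forcing width ≥ 3. The upper and lower bounds meet at 3, so that is the treewidth.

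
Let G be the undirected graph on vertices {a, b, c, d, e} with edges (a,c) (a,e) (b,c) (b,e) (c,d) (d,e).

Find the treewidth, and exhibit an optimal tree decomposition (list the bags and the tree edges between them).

Every bag has size at most 3, so the width is 3 − 1 = 2 and tw(G) ≤ 2. The edges e–a–c–d–e form a cycle, so G is not a tree and its treewidth is at least 2. Hence tw(G) = 2 exactly.

Treewidth 2.
One such decomposition:
Bags: B1 = {a, c, e}  B2 = {c, d, e}  B3 = {b, c, e}
Tree: B1–B2, B2–B3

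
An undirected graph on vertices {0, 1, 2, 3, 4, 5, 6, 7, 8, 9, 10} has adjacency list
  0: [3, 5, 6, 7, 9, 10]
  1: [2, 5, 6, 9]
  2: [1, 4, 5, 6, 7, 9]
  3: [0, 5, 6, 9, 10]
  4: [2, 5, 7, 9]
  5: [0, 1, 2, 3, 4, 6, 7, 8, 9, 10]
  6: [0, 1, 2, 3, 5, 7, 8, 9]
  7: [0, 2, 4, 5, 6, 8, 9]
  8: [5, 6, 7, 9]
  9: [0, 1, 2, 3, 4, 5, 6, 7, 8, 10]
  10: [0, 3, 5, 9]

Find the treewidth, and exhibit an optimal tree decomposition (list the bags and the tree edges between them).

Treewidth 4.
One optimal decomposition is:
Bags: B1 = {0, 3, 5, 6, 9}  B2 = {0, 5, 6, 7, 9}  B3 = {2, 5, 6, 7, 9}  B4 = {2, 4, 5, 7, 9}  B5 = {5, 6, 7, 8, 9}  B6 = {1, 2, 5, 6, 9}  B7 = {0, 3, 5, 9, 10}
Tree: B1–B2, B2–B3, B3–B4, B3–B5, B3–B6, B1–B7

Each bag holds 5 vertices, so the decomposition has width 4, which upper-bounds the treewidth. For the lower bound, the 5 vertices {0, 3, 5, 9, 10} are pairwise adjacent, and any tree decomposition puts a clique entirely inside one bag — forcing width ≥ 4. Therefore the treewidth is 4.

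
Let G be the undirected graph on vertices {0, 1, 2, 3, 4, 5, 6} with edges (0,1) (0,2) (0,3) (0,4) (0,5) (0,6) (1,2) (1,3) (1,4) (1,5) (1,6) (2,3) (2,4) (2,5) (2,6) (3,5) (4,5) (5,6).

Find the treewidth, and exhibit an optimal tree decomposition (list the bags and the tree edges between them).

Treewidth 4.
One optimal decomposition is:
Bags: B1 = {0, 1, 2, 4, 5}  B2 = {0, 1, 2, 5, 6}  B3 = {0, 1, 2, 3, 5}
Tree: B1–B2, B1–B3

Each bag holds 5 vertices, so the decomposition has width 4, which upper-bounds the treewidth. On the other hand G contains the 5-clique {0, 1, 2, 3, 5}. A clique must lie in a single bag of any decomposition, so no decomposition can have width below 4. The upper and lower bounds meet at 4, so that is the treewidth.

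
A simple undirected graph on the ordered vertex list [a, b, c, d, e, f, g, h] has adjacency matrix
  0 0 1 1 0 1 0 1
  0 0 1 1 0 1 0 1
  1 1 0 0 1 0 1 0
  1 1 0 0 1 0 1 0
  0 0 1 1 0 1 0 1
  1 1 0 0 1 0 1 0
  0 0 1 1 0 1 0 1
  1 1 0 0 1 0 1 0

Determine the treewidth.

4

A width-4 tree decomposition is:
Bags: B1 = {a, b, e, f, g}  B2 = {a, b, d, e, g}  B3 = {a, b, c, e, g}  B4 = {a, b, e, g, h}
Tree: B1–B2, B2–B3, B3–B4
The largest bag has 5 vertices, giving width 4; this decomposition certifies tw(G) ≤ 4. For the lower bound: the 5 vertex sets {b,f}, {d,g}, {a,c}, {e}, {h} are disjoint, each induces a connected subgraph, and every pair is joined by at least one edge of G. Contracting each set to a single vertex therefore yields K_{5} as a minor, and since treewidth is minor-monotone, tw(G) ≥ tw(K_{5}) = 4. Hence tw(G) = 4 exactly.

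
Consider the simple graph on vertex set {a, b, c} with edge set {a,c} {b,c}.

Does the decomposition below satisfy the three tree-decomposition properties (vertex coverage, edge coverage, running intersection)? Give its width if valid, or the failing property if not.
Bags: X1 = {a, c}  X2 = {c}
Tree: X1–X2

No — vertex b appears in no bag.

A tree decomposition must satisfy three properties: every vertex lies in some bag; for every edge, both endpoints lie together in some bag; and for every vertex, the bags containing it form a connected subtree. Here vertex b appears in no bag, so the decomposition is invalid.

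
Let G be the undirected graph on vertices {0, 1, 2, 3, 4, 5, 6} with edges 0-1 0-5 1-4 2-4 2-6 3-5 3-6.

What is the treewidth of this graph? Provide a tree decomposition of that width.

Each bag holds 3 vertices, so the decomposition has width 2, which upper-bounds the treewidth. Since 0–1–4–2–6–3–5–0 is a cycle in G, G is not acyclic. Forests are exactly the graphs of treewidth ≤ 1, so tw(G) ≥ 2. Combining the bounds, tw(G) = 2.

Treewidth 2.
One optimal decomposition is:
Bags: B1 = {0, 1, 4}  B2 = {0, 2, 4}  B3 = {0, 2, 6}  B4 = {0, 3, 6}  B5 = {0, 3, 5}
Tree: B1–B2, B2–B3, B3–B4, B4–B5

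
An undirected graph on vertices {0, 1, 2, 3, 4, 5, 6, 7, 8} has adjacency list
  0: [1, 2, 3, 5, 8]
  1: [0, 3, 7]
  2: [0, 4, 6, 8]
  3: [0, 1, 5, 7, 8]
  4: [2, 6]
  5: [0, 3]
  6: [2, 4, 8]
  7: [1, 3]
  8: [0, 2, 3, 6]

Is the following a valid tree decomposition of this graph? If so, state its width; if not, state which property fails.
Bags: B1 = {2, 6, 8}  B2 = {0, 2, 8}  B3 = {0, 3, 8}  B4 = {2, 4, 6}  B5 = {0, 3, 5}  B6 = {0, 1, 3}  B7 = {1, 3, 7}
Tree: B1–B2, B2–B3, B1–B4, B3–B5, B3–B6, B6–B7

Every vertex of G appears in some bag (union = {0, 1, 2, 3, 4, 5, 6, 7, 8}); every edge is covered by a bag; and for each vertex v the set of bags containing v is connected in the bag tree. The decomposition is therefore valid. The largest bag has 3 vertices, so the width is 2.

Yes; width 2.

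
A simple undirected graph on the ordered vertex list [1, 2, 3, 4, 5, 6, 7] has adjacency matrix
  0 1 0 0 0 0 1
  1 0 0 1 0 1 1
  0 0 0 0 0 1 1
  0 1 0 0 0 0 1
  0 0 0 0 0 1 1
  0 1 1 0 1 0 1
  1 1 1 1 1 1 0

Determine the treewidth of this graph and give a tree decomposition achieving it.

Treewidth 2.
One such decomposition:
Bags: B1 = {2, 6, 7}  B2 = {1, 2, 7}  B3 = {5, 6, 7}  B4 = {3, 6, 7}  B5 = {2, 4, 7}
Tree: B1–B2, B1–B3, B1–B4, B2–B5

The largest bag has 3 vertices, giving width 2; this decomposition certifies tw(G) ≤ 2. Conversely, {1, 2, 7} is a clique of size 3, and the vertices of any clique must share a bag in every tree decomposition; so some bag has ≥ 3 vertices and tw(G) ≥ 2. Hence tw(G) = 2 exactly.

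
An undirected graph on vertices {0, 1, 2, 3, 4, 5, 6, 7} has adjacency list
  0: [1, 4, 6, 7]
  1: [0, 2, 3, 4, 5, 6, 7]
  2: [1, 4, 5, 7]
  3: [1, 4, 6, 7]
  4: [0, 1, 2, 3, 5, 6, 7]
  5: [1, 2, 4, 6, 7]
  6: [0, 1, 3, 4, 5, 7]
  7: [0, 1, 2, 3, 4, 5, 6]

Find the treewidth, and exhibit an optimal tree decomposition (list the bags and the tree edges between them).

Each bag holds 5 vertices, so the decomposition has width 4, which upper-bounds the treewidth. Conversely, {1, 2, 4, 5, 7} is a clique of size 5, and the vertices of any clique must share a bag in every tree decomposition; so some bag has ≥ 5 vertices and tw(G) ≥ 4. Hence tw(G) = 4 exactly.

Treewidth 4.
One such decomposition:
Bags: B1 = {1, 2, 4, 5, 7}  B2 = {1, 4, 5, 6, 7}  B3 = {0, 1, 4, 6, 7}  B4 = {1, 3, 4, 6, 7}
Tree: B1–B2, B2–B3, B2–B4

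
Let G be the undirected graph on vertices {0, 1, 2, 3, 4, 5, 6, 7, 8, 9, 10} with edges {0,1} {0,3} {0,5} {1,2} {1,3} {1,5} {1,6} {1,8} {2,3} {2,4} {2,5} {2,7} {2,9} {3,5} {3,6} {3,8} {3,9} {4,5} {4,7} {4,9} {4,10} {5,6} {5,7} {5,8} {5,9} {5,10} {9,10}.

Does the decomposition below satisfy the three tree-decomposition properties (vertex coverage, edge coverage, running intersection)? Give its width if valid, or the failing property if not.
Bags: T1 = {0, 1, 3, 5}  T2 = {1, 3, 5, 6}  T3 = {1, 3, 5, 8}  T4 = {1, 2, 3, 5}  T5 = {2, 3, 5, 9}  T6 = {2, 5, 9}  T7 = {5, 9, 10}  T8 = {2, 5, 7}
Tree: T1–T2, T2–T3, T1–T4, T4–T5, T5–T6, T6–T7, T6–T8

A tree decomposition must satisfy three properties: every vertex lies in some bag; for every edge, both endpoints lie together in some bag; and for every vertex, the bags containing it form a connected subtree. Here vertex 4 appears in no bag, so the decomposition is invalid.

No — vertex 4 appears in no bag.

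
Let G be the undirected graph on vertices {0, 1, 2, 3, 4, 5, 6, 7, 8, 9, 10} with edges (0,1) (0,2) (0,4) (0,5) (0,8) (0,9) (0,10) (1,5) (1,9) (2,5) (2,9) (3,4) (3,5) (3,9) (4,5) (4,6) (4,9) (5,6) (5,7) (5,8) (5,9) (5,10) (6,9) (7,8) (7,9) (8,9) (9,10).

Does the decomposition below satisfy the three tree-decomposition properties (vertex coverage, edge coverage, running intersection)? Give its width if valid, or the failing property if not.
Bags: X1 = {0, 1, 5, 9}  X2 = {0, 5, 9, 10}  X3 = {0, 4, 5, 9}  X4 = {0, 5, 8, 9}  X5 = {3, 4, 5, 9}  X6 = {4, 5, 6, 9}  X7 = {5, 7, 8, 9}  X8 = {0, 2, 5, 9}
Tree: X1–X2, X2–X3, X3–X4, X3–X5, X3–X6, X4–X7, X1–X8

Vertex coverage: the bags together contain {0, 1, 2, 3, 4, 5, 6, 7, 8, 9, 10}, the full vertex set. Edge coverage: each edge of G has both endpoints in at least one bag. Running intersection: for every vertex, the bags containing it form a connected subtree. All three properties hold, so this is a valid tree decomposition of width max|bag| − 1 = 3, and hence tw(G) ≤ 3.

Yes; width 3.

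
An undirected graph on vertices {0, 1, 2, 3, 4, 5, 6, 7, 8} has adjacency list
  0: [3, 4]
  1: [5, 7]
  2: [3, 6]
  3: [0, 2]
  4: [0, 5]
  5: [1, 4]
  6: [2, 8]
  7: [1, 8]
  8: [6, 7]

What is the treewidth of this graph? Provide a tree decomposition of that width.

The largest bag has 3 vertices, giving width 2; this decomposition certifies tw(G) ≤ 2. For the lower bound, G contains the cycle 8–6–2–3–0–4–5–1–7–8, so G is not a forest; only forests have treewidth ≤ 1, hence tw(G) ≥ 2. Therefore the treewidth is 2.

Treewidth 2.
One optimal decomposition is:
Bags: B1 = {2, 6, 8}  B2 = {2, 3, 8}  B3 = {0, 3, 8}  B4 = {0, 4, 8}  B5 = {4, 5, 8}  B6 = {1, 5, 8}  B7 = {1, 7, 8}
Tree: B1–B2, B2–B3, B3–B4, B4–B5, B5–B6, B6–B7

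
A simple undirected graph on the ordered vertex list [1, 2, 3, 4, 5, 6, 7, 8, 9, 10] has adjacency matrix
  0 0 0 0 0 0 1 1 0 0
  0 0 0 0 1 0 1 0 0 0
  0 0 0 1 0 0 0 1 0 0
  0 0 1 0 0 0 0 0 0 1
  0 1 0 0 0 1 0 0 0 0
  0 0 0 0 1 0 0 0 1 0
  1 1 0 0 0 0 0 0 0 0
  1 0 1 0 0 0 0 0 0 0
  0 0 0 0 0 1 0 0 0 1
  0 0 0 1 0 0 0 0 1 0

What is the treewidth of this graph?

2

A width-2 tree decomposition is:
Bags: B1 = {1, 2, 7}  B2 = {1, 2, 5}  B3 = {1, 5, 6}  B4 = {1, 6, 9}  B5 = {1, 9, 10}  B6 = {1, 4, 10}  B7 = {1, 3, 4}  B8 = {1, 3, 8}
Tree: B1–B2, B2–B3, B3–B4, B4–B5, B5–B6, B6–B7, B7–B8
Each bag holds 3 vertices, so the decomposition has width 2, which upper-bounds the treewidth. Since 1–7–2–5–6–9–10–4–3–8–1 is a cycle in G, G is not acyclic. Forests are exactly the graphs of treewidth ≤ 1, so tw(G) ≥ 2. Therefore the treewidth is 2.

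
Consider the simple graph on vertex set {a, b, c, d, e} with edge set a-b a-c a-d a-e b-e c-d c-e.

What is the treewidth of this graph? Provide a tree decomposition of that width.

Each bag holds 3 vertices, so the decomposition has width 2, which upper-bounds the treewidth. On the other hand G contains the 3-clique {a, c, d}. A clique must lie in a single bag of any decomposition, so no decomposition can have width below 2. Hence tw(G) = 2 exactly.

Treewidth 2.
One such decomposition:
Bags: B1 = {a, b, e}  B2 = {a, c, e}  B3 = {a, c, d}
Tree: B1–B2, B2–B3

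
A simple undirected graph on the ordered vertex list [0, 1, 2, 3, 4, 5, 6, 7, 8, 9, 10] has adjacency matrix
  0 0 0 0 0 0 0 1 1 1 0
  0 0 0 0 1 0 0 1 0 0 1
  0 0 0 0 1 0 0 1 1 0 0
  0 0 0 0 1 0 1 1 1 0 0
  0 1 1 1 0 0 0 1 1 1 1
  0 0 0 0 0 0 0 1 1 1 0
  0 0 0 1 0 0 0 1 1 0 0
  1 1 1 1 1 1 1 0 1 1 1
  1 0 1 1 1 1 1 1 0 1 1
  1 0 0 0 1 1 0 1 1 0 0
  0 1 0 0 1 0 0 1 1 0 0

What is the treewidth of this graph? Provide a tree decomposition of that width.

Treewidth 3.
One such decomposition:
Bags: B1 = {4, 7, 8, 9}  B2 = {2, 4, 7, 8}  B3 = {4, 7, 8, 10}  B4 = {5, 7, 8, 9}  B5 = {3, 4, 7, 8}  B6 = {1, 4, 7, 10}  B7 = {0, 7, 8, 9}  B8 = {3, 6, 7, 8}
Tree: B1–B2, B1–B3, B1–B4, B2–B5, B3–B6, B1–B7, B5–B8

Every bag has size at most 4, so the width is 4 − 1 = 3 and tw(G) ≤ 3. On the other hand G contains the 4-clique {0, 7, 8, 9}. A clique must lie in a single bag of any decomposition, so no decomposition can have width below 3. Hence tw(G) = 3 exactly.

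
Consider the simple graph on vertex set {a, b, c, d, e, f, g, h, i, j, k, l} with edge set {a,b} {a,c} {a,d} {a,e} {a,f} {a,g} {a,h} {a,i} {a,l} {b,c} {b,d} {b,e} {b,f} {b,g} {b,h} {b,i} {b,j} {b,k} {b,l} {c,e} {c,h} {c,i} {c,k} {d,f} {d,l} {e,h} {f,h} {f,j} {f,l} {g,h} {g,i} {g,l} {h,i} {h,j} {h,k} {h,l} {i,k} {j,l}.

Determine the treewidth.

4

A width-4 tree decomposition is:
Bags: B1 = {a, b, c, h, i}  B2 = {a, b, c, e, h}  B3 = {b, c, h, i, k}  B4 = {a, b, g, h, i}  B5 = {a, b, g, h, l}  B6 = {a, b, f, h, l}  B7 = {b, f, h, j, l}  B8 = {a, b, d, f, l}
Tree: B1–B2, B1–B3, B1–B4, B4–B5, B5–B6, B6–B7, B6–B8
The largest bag has 5 vertices, giving width 4; this decomposition certifies tw(G) ≤ 4. On the other hand G contains the 5-clique {a, b, d, f, l}. A clique must lie in a single bag of any decomposition, so no decomposition can have width below 4. Combining the bounds, tw(G) = 4.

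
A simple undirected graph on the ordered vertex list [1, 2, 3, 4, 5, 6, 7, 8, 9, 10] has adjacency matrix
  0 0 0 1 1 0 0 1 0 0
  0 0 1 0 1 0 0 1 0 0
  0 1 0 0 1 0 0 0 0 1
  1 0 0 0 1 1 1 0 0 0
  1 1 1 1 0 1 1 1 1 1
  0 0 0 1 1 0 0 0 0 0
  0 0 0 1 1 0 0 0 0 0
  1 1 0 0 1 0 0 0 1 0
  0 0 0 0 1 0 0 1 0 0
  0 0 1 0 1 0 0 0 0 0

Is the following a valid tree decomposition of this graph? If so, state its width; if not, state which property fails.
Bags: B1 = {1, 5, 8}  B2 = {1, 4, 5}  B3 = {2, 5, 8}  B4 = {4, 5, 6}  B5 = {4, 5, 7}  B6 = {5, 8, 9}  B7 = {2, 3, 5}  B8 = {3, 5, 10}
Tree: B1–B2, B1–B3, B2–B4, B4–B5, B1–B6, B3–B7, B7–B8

Yes; width 2.

Checking the three conditions: (i) the bags cover all of {1, 2, 3, 4, 5, 6, 7, 8, 9, 10}; (ii) for each edge, some bag contains both endpoints; (iii) the bags containing any fixed vertex form a subtree. All hold, so the decomposition is valid with width 3 − 1 = 2.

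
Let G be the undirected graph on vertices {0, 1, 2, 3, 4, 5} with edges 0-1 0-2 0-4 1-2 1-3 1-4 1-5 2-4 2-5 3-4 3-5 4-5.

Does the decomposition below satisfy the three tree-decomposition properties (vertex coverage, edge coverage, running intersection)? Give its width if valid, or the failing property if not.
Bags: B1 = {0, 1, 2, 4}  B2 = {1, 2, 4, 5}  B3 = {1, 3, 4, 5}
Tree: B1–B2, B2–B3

Checking the three conditions: (i) the bags cover all of {0, 1, 2, 3, 4, 5}; (ii) for each edge, some bag contains both endpoints; (iii) the bags containing any fixed vertex form a subtree. All hold, so the decomposition is valid with width 4 − 1 = 3.

Yes; width 3.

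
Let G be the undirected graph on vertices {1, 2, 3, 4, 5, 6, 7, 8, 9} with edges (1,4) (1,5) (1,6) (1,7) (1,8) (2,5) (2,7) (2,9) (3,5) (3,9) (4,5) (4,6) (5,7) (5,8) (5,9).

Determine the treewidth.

2

A width-2 tree decomposition is:
Bags: B1 = {2, 5, 7}  B2 = {2, 5, 9}  B3 = {3, 5, 9}  B4 = {1, 5, 7}  B5 = {1, 5, 8}  B6 = {1, 4, 5}  B7 = {1, 4, 6}
Tree: B1–B2, B2–B3, B1–B4, B4–B5, B4–B6, B6–B7
Every bag has size at most 3, so the width is 3 − 1 = 2 and tw(G) ≤ 2. For the lower bound, the 3 vertices {1, 5, 8} are pairwise adjacent, and any tree decomposition puts a clique entirely inside one bag — forcing width ≥ 2. The upper and lower bounds meet at 2, so that is the treewidth.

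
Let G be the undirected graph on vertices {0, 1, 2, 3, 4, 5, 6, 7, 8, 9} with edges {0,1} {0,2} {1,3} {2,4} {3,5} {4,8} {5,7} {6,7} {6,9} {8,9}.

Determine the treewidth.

2

A width-2 tree decomposition is:
Bags: B1 = {0, 2, 4}  B2 = {0, 4, 8}  B3 = {0, 8, 9}  B4 = {0, 6, 9}  B5 = {0, 6, 7}  B6 = {0, 5, 7}  B7 = {0, 3, 5}  B8 = {0, 1, 3}
Tree: B1–B2, B2–B3, B3–B4, B4–B5, B5–B6, B6–B7, B7–B8
The largest bag has 3 vertices, giving width 2; this decomposition certifies tw(G) ≤ 2. Since 0–2–4–8–9–6–7–5–3–1–0 is a cycle in G, G is not acyclic. Forests are exactly the graphs of treewidth ≤ 1, so tw(G) ≥ 2. Combining the bounds, tw(G) = 2.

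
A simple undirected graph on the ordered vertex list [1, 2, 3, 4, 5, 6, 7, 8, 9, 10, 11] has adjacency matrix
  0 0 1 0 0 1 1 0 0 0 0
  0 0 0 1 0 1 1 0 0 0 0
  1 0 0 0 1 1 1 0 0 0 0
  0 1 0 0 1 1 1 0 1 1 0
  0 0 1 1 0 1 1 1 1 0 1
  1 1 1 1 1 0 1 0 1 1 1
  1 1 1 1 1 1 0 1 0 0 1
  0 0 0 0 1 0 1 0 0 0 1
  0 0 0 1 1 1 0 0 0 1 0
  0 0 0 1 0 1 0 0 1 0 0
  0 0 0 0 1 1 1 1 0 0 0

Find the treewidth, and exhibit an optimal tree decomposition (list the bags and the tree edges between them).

Treewidth 3.
One optimal decomposition is:
Bags: B1 = {3, 5, 6, 7}  B2 = {5, 6, 7, 11}  B3 = {4, 5, 6, 7}  B4 = {4, 5, 6, 9}  B5 = {1, 3, 6, 7}  B6 = {4, 6, 9, 10}  B7 = {5, 7, 8, 11}  B8 = {2, 4, 6, 7}
Tree: B1–B2, B1–B3, B3–B4, B1–B5, B4–B6, B2–B7, B3–B8

Every bag has size at most 4, so the width is 4 − 1 = 3 and tw(G) ≤ 3. For the lower bound, the 4 vertices {5, 7, 8, 11} are pairwise adjacent, and any tree decomposition puts a clique entirely inside one bag — forcing width ≥ 3. Hence tw(G) = 3 exactly.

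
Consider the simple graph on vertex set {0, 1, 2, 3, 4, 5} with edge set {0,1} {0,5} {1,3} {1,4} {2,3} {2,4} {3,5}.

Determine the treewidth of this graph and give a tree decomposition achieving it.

Treewidth 2.
One such decomposition:
Bags: B1 = {1, 2, 4}  B2 = {1, 2, 3}  B3 = {0, 1, 3}  B4 = {0, 3, 5}
Tree: B1–B2, B2–B3, B3–B4

The largest bag has 3 vertices, giving width 2; this decomposition certifies tw(G) ≤ 2. Since 4–2–3–1–4 is a cycle in G, G is not acyclic. Forests are exactly the graphs of treewidth ≤ 1, so tw(G) ≥ 2. The upper and lower bounds meet at 2, so that is the treewidth.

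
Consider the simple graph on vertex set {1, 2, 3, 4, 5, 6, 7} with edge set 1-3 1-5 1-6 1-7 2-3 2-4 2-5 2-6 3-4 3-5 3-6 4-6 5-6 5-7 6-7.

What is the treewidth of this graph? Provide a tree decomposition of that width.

Every bag has size at most 4, so the width is 4 − 1 = 3 and tw(G) ≤ 3. For the lower bound, the 4 vertices {1, 3, 5, 6} are pairwise adjacent, and any tree decomposition puts a clique entirely inside one bag — forcing width ≥ 3. Therefore the treewidth is 3.

Treewidth 3.
One optimal decomposition is:
Bags: B1 = {1, 3, 5, 6}  B2 = {2, 3, 5, 6}  B3 = {2, 3, 4, 6}  B4 = {1, 5, 6, 7}
Tree: B1–B2, B2–B3, B1–B4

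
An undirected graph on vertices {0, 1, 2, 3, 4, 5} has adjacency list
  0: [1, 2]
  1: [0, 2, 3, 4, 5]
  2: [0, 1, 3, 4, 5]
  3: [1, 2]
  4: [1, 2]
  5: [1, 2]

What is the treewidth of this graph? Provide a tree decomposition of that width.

Treewidth 2.
One optimal decomposition is:
Bags: B1 = {1, 2, 3}  B2 = {0, 1, 2}  B3 = {1, 2, 4}  B4 = {1, 2, 5}
Tree: B1–B2, B1–B3, B3–B4

Each bag holds 3 vertices, so the decomposition has width 2, which upper-bounds the treewidth. For the lower bound, the 3 vertices {0, 1, 2} are pairwise adjacent, and any tree decomposition puts a clique entirely inside one bag — forcing width ≥ 2. Therefore the treewidth is 2.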